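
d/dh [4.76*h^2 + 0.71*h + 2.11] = 9.52*h + 0.71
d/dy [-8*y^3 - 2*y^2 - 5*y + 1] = -24*y^2 - 4*y - 5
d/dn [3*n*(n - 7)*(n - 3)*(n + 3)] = 12*n^3 - 63*n^2 - 54*n + 189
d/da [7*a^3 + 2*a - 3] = 21*a^2 + 2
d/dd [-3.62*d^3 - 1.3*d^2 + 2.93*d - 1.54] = -10.86*d^2 - 2.6*d + 2.93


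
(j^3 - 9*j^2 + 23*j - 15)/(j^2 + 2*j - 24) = (j^3 - 9*j^2 + 23*j - 15)/(j^2 + 2*j - 24)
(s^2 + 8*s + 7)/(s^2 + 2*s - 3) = (s^2 + 8*s + 7)/(s^2 + 2*s - 3)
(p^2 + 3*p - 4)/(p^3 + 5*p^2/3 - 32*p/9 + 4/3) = 9*(p^2 + 3*p - 4)/(9*p^3 + 15*p^2 - 32*p + 12)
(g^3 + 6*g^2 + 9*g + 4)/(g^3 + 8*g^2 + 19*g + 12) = (g + 1)/(g + 3)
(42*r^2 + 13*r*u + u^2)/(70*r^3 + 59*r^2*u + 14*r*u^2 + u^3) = (6*r + u)/(10*r^2 + 7*r*u + u^2)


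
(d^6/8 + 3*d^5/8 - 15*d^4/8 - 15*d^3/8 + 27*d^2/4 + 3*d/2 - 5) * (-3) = -3*d^6/8 - 9*d^5/8 + 45*d^4/8 + 45*d^3/8 - 81*d^2/4 - 9*d/2 + 15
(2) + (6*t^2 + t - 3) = 6*t^2 + t - 1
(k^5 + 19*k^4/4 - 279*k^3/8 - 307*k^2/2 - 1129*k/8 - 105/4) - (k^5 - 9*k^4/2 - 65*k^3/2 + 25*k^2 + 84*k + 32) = 37*k^4/4 - 19*k^3/8 - 357*k^2/2 - 1801*k/8 - 233/4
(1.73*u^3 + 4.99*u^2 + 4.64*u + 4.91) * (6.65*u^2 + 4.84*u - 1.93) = 11.5045*u^5 + 41.5567*u^4 + 51.6687*u^3 + 45.4784*u^2 + 14.8092*u - 9.4763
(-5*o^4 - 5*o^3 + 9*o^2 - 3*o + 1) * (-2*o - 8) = 10*o^5 + 50*o^4 + 22*o^3 - 66*o^2 + 22*o - 8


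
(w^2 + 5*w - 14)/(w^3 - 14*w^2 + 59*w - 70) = (w + 7)/(w^2 - 12*w + 35)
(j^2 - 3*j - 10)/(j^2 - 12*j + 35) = (j + 2)/(j - 7)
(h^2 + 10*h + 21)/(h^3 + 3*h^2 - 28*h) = (h + 3)/(h*(h - 4))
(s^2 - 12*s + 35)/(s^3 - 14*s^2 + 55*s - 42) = (s - 5)/(s^2 - 7*s + 6)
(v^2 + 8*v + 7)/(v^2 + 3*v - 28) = (v + 1)/(v - 4)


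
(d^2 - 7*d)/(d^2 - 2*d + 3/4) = 4*d*(d - 7)/(4*d^2 - 8*d + 3)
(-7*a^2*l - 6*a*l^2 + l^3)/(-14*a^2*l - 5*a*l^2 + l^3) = (a + l)/(2*a + l)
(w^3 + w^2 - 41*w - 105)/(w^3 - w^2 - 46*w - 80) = (w^2 - 4*w - 21)/(w^2 - 6*w - 16)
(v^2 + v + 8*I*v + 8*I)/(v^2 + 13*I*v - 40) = (v + 1)/(v + 5*I)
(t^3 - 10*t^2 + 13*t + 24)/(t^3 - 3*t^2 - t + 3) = (t - 8)/(t - 1)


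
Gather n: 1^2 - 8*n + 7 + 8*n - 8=0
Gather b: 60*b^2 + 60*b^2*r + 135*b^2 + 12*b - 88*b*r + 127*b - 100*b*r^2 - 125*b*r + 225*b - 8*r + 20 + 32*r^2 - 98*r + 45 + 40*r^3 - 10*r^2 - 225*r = b^2*(60*r + 195) + b*(-100*r^2 - 213*r + 364) + 40*r^3 + 22*r^2 - 331*r + 65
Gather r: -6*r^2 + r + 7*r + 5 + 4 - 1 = -6*r^2 + 8*r + 8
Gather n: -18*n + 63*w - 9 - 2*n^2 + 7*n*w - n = -2*n^2 + n*(7*w - 19) + 63*w - 9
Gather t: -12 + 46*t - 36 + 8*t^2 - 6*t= 8*t^2 + 40*t - 48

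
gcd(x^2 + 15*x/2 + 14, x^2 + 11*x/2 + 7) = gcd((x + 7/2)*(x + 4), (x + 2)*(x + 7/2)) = x + 7/2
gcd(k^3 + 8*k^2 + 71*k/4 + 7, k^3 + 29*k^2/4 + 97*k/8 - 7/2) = k^2 + 15*k/2 + 14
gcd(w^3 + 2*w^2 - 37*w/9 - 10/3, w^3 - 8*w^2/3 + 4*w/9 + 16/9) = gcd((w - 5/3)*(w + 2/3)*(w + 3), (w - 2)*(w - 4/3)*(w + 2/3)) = w + 2/3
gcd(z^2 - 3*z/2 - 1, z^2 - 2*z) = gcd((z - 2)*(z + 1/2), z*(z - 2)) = z - 2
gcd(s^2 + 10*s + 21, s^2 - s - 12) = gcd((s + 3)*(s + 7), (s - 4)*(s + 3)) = s + 3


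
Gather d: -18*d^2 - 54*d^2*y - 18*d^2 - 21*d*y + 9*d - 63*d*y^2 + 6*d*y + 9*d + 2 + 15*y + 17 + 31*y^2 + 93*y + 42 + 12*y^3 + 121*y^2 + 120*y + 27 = d^2*(-54*y - 36) + d*(-63*y^2 - 15*y + 18) + 12*y^3 + 152*y^2 + 228*y + 88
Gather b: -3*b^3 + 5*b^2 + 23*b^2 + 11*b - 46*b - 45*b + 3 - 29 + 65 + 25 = -3*b^3 + 28*b^2 - 80*b + 64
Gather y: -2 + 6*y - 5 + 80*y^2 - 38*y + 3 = 80*y^2 - 32*y - 4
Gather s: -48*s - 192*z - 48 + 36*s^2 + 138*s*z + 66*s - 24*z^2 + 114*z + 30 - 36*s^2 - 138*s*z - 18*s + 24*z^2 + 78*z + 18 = 0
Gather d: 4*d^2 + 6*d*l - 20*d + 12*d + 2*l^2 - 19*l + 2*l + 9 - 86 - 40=4*d^2 + d*(6*l - 8) + 2*l^2 - 17*l - 117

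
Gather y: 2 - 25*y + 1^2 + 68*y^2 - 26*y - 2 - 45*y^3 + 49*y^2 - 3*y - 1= -45*y^3 + 117*y^2 - 54*y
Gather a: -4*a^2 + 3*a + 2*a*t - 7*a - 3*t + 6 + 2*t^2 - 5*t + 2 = -4*a^2 + a*(2*t - 4) + 2*t^2 - 8*t + 8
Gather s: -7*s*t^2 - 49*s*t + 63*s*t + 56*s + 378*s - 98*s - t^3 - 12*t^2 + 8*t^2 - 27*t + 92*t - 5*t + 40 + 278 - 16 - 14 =s*(-7*t^2 + 14*t + 336) - t^3 - 4*t^2 + 60*t + 288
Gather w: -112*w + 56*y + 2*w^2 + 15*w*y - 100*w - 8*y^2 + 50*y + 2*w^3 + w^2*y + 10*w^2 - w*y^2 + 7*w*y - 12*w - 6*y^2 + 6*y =2*w^3 + w^2*(y + 12) + w*(-y^2 + 22*y - 224) - 14*y^2 + 112*y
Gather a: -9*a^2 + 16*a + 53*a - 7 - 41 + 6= -9*a^2 + 69*a - 42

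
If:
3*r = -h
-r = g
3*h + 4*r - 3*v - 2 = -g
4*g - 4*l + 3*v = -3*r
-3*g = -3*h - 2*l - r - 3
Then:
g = -4/17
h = -12/17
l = -31/34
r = 4/17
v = -58/51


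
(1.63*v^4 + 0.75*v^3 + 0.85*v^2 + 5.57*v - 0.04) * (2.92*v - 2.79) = 4.7596*v^5 - 2.3577*v^4 + 0.3895*v^3 + 13.8929*v^2 - 15.6571*v + 0.1116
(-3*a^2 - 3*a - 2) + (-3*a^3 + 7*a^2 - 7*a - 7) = -3*a^3 + 4*a^2 - 10*a - 9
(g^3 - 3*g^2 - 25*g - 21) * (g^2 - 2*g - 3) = g^5 - 5*g^4 - 22*g^3 + 38*g^2 + 117*g + 63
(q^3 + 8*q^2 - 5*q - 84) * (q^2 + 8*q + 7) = q^5 + 16*q^4 + 66*q^3 - 68*q^2 - 707*q - 588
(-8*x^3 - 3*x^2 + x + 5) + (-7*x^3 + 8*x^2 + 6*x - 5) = -15*x^3 + 5*x^2 + 7*x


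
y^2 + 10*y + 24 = (y + 4)*(y + 6)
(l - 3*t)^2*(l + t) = l^3 - 5*l^2*t + 3*l*t^2 + 9*t^3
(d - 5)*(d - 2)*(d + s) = d^3 + d^2*s - 7*d^2 - 7*d*s + 10*d + 10*s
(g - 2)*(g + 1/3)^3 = g^4 - g^3 - 5*g^2/3 - 17*g/27 - 2/27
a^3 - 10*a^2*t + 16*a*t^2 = a*(a - 8*t)*(a - 2*t)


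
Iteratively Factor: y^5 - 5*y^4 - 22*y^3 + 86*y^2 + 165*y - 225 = (y - 5)*(y^4 - 22*y^2 - 24*y + 45) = (y - 5)*(y + 3)*(y^3 - 3*y^2 - 13*y + 15) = (y - 5)*(y + 3)^2*(y^2 - 6*y + 5) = (y - 5)*(y - 1)*(y + 3)^2*(y - 5)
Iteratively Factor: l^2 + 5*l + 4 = (l + 4)*(l + 1)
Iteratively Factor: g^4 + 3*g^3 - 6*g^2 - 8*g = (g + 1)*(g^3 + 2*g^2 - 8*g) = (g + 1)*(g + 4)*(g^2 - 2*g) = (g - 2)*(g + 1)*(g + 4)*(g)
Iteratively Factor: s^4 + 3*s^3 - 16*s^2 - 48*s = (s + 4)*(s^3 - s^2 - 12*s) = s*(s + 4)*(s^2 - s - 12) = s*(s - 4)*(s + 4)*(s + 3)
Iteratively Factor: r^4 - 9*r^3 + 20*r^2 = (r)*(r^3 - 9*r^2 + 20*r) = r*(r - 5)*(r^2 - 4*r) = r^2*(r - 5)*(r - 4)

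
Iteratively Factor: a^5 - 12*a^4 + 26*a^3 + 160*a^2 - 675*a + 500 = (a - 5)*(a^4 - 7*a^3 - 9*a^2 + 115*a - 100) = (a - 5)*(a - 1)*(a^3 - 6*a^2 - 15*a + 100) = (a - 5)^2*(a - 1)*(a^2 - a - 20) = (a - 5)^3*(a - 1)*(a + 4)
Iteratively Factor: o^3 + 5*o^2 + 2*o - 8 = (o + 2)*(o^2 + 3*o - 4) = (o + 2)*(o + 4)*(o - 1)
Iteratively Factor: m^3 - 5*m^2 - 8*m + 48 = (m - 4)*(m^2 - m - 12) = (m - 4)*(m + 3)*(m - 4)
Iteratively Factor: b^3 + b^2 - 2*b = (b)*(b^2 + b - 2) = b*(b + 2)*(b - 1)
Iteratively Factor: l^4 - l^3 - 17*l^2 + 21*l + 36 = (l - 3)*(l^3 + 2*l^2 - 11*l - 12) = (l - 3)*(l + 4)*(l^2 - 2*l - 3) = (l - 3)*(l + 1)*(l + 4)*(l - 3)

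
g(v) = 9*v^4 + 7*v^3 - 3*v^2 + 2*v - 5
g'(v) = 36*v^3 + 21*v^2 - 6*v + 2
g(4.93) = 6087.26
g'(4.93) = 4796.46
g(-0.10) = -5.24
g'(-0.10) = 2.77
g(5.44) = 8926.05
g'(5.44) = 6386.44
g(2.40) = 377.89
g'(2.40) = 606.22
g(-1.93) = 54.52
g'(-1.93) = -167.00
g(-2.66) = 287.28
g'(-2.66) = -511.01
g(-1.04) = -7.67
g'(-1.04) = -9.54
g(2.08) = 217.63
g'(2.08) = 404.34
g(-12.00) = 174067.00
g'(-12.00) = -59110.00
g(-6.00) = 10027.00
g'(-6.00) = -6982.00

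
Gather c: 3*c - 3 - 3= 3*c - 6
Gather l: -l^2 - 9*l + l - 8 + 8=-l^2 - 8*l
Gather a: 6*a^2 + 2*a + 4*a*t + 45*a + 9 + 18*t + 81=6*a^2 + a*(4*t + 47) + 18*t + 90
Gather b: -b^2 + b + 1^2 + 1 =-b^2 + b + 2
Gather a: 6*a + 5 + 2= 6*a + 7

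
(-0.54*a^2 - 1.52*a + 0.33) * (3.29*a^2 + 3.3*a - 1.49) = -1.7766*a^4 - 6.7828*a^3 - 3.1257*a^2 + 3.3538*a - 0.4917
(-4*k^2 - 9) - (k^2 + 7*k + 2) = -5*k^2 - 7*k - 11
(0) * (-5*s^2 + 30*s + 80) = 0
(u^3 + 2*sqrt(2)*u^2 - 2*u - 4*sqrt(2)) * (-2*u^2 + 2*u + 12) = -2*u^5 - 4*sqrt(2)*u^4 + 2*u^4 + 4*sqrt(2)*u^3 + 16*u^3 - 4*u^2 + 32*sqrt(2)*u^2 - 24*u - 8*sqrt(2)*u - 48*sqrt(2)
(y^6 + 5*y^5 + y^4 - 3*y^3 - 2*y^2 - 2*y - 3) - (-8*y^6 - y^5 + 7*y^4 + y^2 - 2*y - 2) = 9*y^6 + 6*y^5 - 6*y^4 - 3*y^3 - 3*y^2 - 1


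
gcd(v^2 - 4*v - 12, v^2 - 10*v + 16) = 1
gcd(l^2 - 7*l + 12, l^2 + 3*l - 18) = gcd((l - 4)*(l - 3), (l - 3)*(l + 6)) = l - 3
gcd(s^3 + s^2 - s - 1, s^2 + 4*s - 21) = 1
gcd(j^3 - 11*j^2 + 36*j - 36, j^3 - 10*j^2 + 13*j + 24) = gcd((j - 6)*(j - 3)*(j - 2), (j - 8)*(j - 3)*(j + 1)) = j - 3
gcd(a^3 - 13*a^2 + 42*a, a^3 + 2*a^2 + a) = a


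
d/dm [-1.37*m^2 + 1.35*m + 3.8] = 1.35 - 2.74*m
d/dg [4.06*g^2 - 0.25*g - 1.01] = 8.12*g - 0.25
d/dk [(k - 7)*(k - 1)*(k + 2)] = 3*k^2 - 12*k - 9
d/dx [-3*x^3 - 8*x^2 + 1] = x*(-9*x - 16)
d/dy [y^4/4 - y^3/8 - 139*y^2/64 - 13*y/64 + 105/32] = y^3 - 3*y^2/8 - 139*y/32 - 13/64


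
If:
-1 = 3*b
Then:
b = -1/3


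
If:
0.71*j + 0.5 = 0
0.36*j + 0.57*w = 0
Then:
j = -0.70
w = 0.44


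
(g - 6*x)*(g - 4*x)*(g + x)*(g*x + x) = g^4*x - 9*g^3*x^2 + g^3*x + 14*g^2*x^3 - 9*g^2*x^2 + 24*g*x^4 + 14*g*x^3 + 24*x^4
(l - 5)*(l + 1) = l^2 - 4*l - 5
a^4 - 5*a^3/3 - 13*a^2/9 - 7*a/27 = a*(a - 7/3)*(a + 1/3)^2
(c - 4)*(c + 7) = c^2 + 3*c - 28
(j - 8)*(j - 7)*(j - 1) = j^3 - 16*j^2 + 71*j - 56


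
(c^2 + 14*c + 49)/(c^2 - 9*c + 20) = (c^2 + 14*c + 49)/(c^2 - 9*c + 20)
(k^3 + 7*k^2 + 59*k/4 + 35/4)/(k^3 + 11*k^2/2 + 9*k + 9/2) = (4*k^2 + 24*k + 35)/(2*(2*k^2 + 9*k + 9))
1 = 1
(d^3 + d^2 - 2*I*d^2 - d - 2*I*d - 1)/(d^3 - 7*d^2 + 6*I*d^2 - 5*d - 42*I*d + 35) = (d^3 + d^2*(1 - 2*I) - d*(1 + 2*I) - 1)/(d^3 + d^2*(-7 + 6*I) - d*(5 + 42*I) + 35)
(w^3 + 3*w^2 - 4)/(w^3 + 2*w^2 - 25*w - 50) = (w^2 + w - 2)/(w^2 - 25)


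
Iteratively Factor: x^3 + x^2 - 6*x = (x)*(x^2 + x - 6) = x*(x - 2)*(x + 3)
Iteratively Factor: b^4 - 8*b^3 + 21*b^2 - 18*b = (b - 2)*(b^3 - 6*b^2 + 9*b) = b*(b - 2)*(b^2 - 6*b + 9) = b*(b - 3)*(b - 2)*(b - 3)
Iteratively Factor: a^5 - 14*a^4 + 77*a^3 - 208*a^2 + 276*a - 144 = (a - 4)*(a^4 - 10*a^3 + 37*a^2 - 60*a + 36) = (a - 4)*(a - 2)*(a^3 - 8*a^2 + 21*a - 18) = (a - 4)*(a - 3)*(a - 2)*(a^2 - 5*a + 6) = (a - 4)*(a - 3)*(a - 2)^2*(a - 3)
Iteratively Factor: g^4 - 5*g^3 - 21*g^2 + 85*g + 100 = (g + 1)*(g^3 - 6*g^2 - 15*g + 100) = (g - 5)*(g + 1)*(g^2 - g - 20) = (g - 5)*(g + 1)*(g + 4)*(g - 5)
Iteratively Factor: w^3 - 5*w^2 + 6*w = (w - 2)*(w^2 - 3*w) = (w - 3)*(w - 2)*(w)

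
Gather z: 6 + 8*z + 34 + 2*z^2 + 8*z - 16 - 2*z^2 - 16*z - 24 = 0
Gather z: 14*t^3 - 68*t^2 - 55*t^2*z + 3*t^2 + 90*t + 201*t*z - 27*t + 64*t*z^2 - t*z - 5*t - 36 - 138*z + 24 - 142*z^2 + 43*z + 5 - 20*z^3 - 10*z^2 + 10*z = 14*t^3 - 65*t^2 + 58*t - 20*z^3 + z^2*(64*t - 152) + z*(-55*t^2 + 200*t - 85) - 7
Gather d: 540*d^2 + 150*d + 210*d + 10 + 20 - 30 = 540*d^2 + 360*d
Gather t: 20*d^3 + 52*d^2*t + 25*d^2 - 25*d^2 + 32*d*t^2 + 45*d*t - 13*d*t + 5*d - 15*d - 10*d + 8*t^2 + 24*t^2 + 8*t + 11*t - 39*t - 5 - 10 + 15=20*d^3 - 20*d + t^2*(32*d + 32) + t*(52*d^2 + 32*d - 20)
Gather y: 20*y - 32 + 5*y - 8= 25*y - 40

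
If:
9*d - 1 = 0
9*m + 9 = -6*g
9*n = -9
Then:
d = 1/9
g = -3*m/2 - 3/2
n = -1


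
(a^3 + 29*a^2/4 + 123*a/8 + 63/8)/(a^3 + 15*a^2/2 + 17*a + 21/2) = (a + 3/4)/(a + 1)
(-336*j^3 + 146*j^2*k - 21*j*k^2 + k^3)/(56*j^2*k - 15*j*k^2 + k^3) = (-6*j + k)/k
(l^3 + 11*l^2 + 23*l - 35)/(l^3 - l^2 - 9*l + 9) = (l^2 + 12*l + 35)/(l^2 - 9)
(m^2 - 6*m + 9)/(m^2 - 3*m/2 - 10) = 2*(-m^2 + 6*m - 9)/(-2*m^2 + 3*m + 20)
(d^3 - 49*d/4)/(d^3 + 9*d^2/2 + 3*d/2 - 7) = d*(2*d - 7)/(2*(d^2 + d - 2))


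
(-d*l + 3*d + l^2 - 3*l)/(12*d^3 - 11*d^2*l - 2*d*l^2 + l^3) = (3 - l)/(12*d^2 + d*l - l^2)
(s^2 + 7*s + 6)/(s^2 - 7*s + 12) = (s^2 + 7*s + 6)/(s^2 - 7*s + 12)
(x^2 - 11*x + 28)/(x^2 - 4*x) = (x - 7)/x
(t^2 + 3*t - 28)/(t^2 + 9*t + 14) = (t - 4)/(t + 2)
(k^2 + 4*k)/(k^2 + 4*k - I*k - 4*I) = k/(k - I)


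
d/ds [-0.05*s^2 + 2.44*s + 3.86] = 2.44 - 0.1*s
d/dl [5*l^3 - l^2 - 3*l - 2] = 15*l^2 - 2*l - 3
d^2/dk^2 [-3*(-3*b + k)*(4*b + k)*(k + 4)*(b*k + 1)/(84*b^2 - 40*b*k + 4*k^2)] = 3*b*(196*b^3 + 147*b^2*k + 308*b^2 - 21*b*k^2 + 77*b + k^3 + 44)/(2*(343*b^3 - 147*b^2*k + 21*b*k^2 - k^3))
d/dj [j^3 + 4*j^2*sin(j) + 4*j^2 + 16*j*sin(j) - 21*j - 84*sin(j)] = 4*j^2*cos(j) + 3*j^2 + 8*j*sin(j) + 16*j*cos(j) + 8*j + 16*sin(j) - 84*cos(j) - 21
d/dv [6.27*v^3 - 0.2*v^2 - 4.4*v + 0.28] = 18.81*v^2 - 0.4*v - 4.4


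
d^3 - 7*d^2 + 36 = (d - 6)*(d - 3)*(d + 2)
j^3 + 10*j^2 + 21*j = j*(j + 3)*(j + 7)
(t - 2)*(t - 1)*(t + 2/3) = t^3 - 7*t^2/3 + 4/3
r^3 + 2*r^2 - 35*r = r*(r - 5)*(r + 7)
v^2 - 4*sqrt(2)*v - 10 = (v - 5*sqrt(2))*(v + sqrt(2))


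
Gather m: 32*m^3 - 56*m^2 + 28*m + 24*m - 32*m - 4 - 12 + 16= 32*m^3 - 56*m^2 + 20*m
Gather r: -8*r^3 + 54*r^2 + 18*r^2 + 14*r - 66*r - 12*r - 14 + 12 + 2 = -8*r^3 + 72*r^2 - 64*r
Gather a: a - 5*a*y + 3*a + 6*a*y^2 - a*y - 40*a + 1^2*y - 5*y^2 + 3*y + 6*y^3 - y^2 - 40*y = a*(6*y^2 - 6*y - 36) + 6*y^3 - 6*y^2 - 36*y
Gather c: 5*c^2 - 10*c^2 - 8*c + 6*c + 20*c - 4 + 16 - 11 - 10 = -5*c^2 + 18*c - 9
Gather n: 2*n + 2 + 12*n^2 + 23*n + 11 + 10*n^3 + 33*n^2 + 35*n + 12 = 10*n^3 + 45*n^2 + 60*n + 25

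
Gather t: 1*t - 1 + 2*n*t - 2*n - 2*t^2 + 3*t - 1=-2*n - 2*t^2 + t*(2*n + 4) - 2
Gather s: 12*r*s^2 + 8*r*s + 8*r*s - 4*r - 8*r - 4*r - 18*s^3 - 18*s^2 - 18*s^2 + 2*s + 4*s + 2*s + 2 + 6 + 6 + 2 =-16*r - 18*s^3 + s^2*(12*r - 36) + s*(16*r + 8) + 16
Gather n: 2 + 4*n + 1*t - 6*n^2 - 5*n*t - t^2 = -6*n^2 + n*(4 - 5*t) - t^2 + t + 2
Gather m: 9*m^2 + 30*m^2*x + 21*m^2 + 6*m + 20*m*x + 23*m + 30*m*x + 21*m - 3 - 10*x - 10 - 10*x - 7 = m^2*(30*x + 30) + m*(50*x + 50) - 20*x - 20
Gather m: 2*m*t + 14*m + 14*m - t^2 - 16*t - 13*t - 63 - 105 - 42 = m*(2*t + 28) - t^2 - 29*t - 210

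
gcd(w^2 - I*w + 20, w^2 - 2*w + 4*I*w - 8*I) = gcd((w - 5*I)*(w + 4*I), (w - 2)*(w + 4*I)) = w + 4*I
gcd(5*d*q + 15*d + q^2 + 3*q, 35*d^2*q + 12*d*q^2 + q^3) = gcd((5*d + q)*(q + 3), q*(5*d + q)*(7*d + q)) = 5*d + q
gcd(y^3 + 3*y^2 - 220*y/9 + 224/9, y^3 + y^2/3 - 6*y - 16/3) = y - 8/3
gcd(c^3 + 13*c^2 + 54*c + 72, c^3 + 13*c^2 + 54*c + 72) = c^3 + 13*c^2 + 54*c + 72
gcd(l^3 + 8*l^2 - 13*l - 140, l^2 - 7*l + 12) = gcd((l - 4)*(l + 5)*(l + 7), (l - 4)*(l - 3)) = l - 4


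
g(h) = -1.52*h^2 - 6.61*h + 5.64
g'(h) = -3.04*h - 6.61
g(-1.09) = 11.04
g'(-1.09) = -3.30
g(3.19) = -30.91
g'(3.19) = -16.31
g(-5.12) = -0.36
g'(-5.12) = 8.95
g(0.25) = 3.89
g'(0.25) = -7.37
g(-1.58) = 12.29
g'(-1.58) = -1.81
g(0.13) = 4.76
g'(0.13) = -7.01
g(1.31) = -5.63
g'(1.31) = -10.59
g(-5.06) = 0.17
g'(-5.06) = 8.77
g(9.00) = -176.97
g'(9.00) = -33.97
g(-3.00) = 11.79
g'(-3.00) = 2.51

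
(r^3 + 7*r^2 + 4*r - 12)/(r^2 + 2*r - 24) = (r^2 + r - 2)/(r - 4)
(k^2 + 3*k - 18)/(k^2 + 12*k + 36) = (k - 3)/(k + 6)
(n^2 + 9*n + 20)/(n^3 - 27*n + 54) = (n^2 + 9*n + 20)/(n^3 - 27*n + 54)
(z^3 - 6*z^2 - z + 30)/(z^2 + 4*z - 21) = (z^2 - 3*z - 10)/(z + 7)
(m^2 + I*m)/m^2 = (m + I)/m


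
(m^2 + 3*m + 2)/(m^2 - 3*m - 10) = (m + 1)/(m - 5)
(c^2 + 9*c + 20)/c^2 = 1 + 9/c + 20/c^2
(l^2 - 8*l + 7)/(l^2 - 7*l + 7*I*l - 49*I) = (l - 1)/(l + 7*I)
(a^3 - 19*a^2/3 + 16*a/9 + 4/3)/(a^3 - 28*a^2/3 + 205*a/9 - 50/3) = (9*a^2 - 3*a - 2)/(9*a^2 - 30*a + 25)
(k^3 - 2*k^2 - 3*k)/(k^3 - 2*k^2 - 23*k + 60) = k*(k + 1)/(k^2 + k - 20)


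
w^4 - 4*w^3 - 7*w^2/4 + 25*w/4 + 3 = (w - 4)*(w - 3/2)*(w + 1/2)*(w + 1)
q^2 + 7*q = q*(q + 7)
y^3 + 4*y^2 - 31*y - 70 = (y - 5)*(y + 2)*(y + 7)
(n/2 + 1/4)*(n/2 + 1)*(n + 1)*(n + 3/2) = n^4/4 + 5*n^3/4 + 35*n^2/16 + 25*n/16 + 3/8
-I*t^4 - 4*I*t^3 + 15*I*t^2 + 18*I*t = t*(t - 3)*(t + 6)*(-I*t - I)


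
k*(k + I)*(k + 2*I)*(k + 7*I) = k^4 + 10*I*k^3 - 23*k^2 - 14*I*k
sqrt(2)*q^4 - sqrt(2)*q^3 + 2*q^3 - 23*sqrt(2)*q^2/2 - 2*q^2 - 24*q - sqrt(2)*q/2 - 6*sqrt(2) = (q - 4)*(q + 3)*(q + sqrt(2)/2)*(sqrt(2)*q + 1)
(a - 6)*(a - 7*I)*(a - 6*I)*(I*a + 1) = I*a^4 + 14*a^3 - 6*I*a^3 - 84*a^2 - 55*I*a^2 - 42*a + 330*I*a + 252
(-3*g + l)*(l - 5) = -3*g*l + 15*g + l^2 - 5*l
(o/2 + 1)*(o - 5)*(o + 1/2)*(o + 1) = o^4/2 - 3*o^3/4 - 7*o^2 - 33*o/4 - 5/2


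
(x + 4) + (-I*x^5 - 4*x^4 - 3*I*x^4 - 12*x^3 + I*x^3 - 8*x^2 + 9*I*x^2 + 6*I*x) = -I*x^5 - 4*x^4 - 3*I*x^4 - 12*x^3 + I*x^3 - 8*x^2 + 9*I*x^2 + x + 6*I*x + 4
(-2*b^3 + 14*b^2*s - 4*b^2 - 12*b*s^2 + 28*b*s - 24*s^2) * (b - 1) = -2*b^4 + 14*b^3*s - 2*b^3 - 12*b^2*s^2 + 14*b^2*s + 4*b^2 - 12*b*s^2 - 28*b*s + 24*s^2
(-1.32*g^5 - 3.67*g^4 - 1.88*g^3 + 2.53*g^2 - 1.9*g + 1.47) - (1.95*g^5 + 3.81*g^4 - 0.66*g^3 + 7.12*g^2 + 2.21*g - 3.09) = -3.27*g^5 - 7.48*g^4 - 1.22*g^3 - 4.59*g^2 - 4.11*g + 4.56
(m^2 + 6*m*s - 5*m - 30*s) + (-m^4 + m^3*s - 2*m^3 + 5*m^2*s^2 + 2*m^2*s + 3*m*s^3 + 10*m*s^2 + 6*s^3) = -m^4 + m^3*s - 2*m^3 + 5*m^2*s^2 + 2*m^2*s + m^2 + 3*m*s^3 + 10*m*s^2 + 6*m*s - 5*m + 6*s^3 - 30*s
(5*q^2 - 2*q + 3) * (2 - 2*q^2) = -10*q^4 + 4*q^3 + 4*q^2 - 4*q + 6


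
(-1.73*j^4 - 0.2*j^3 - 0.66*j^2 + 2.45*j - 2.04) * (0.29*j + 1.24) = -0.5017*j^5 - 2.2032*j^4 - 0.4394*j^3 - 0.1079*j^2 + 2.4464*j - 2.5296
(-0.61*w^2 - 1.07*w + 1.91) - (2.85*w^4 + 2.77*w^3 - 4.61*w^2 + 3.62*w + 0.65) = -2.85*w^4 - 2.77*w^3 + 4.0*w^2 - 4.69*w + 1.26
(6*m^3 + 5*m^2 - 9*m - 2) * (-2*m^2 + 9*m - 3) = -12*m^5 + 44*m^4 + 45*m^3 - 92*m^2 + 9*m + 6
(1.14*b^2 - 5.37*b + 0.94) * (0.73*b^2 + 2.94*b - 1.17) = 0.8322*b^4 - 0.568500000000001*b^3 - 16.4354*b^2 + 9.0465*b - 1.0998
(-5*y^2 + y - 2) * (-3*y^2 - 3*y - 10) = 15*y^4 + 12*y^3 + 53*y^2 - 4*y + 20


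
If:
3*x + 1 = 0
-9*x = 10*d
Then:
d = 3/10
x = -1/3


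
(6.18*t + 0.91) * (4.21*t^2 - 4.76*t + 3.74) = 26.0178*t^3 - 25.5857*t^2 + 18.7816*t + 3.4034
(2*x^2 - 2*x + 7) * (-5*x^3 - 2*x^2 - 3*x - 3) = -10*x^5 + 6*x^4 - 37*x^3 - 14*x^2 - 15*x - 21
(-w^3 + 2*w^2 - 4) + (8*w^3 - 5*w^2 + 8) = 7*w^3 - 3*w^2 + 4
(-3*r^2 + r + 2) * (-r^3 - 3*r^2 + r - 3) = 3*r^5 + 8*r^4 - 8*r^3 + 4*r^2 - r - 6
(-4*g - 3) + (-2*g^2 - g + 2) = -2*g^2 - 5*g - 1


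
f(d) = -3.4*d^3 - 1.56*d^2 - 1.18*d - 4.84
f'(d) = -10.2*d^2 - 3.12*d - 1.18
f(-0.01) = -4.83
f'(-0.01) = -1.15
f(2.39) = -62.99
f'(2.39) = -66.90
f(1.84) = -33.47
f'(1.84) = -41.45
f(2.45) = -67.10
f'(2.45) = -70.05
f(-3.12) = 86.92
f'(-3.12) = -90.74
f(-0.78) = -3.26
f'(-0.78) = -4.95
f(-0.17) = -4.67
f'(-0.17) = -0.94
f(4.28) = -305.04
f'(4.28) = -201.38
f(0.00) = -4.84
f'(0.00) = -1.18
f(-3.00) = 76.46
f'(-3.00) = -83.62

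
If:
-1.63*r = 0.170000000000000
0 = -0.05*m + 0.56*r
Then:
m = -1.17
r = -0.10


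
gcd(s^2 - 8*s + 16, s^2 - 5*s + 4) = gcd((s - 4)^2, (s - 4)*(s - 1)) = s - 4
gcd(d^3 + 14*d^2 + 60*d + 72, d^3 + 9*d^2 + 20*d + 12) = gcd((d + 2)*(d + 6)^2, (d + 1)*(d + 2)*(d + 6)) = d^2 + 8*d + 12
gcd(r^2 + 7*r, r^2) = r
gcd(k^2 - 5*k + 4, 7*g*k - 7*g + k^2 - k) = k - 1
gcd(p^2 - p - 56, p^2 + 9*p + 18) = 1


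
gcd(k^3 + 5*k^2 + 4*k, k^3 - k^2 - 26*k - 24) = k^2 + 5*k + 4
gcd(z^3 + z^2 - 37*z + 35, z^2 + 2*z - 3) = z - 1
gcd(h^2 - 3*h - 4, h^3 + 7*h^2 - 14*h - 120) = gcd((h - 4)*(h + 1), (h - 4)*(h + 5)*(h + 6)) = h - 4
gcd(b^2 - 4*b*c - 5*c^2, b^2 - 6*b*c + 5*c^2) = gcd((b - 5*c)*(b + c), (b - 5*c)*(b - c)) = b - 5*c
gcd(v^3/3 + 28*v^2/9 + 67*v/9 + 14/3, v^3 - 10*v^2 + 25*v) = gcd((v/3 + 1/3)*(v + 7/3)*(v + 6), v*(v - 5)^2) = 1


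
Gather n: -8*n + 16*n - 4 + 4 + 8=8*n + 8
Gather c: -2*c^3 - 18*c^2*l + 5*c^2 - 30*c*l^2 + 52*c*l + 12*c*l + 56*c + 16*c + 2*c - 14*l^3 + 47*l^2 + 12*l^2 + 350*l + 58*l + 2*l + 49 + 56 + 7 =-2*c^3 + c^2*(5 - 18*l) + c*(-30*l^2 + 64*l + 74) - 14*l^3 + 59*l^2 + 410*l + 112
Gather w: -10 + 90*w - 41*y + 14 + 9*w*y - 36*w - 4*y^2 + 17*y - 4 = w*(9*y + 54) - 4*y^2 - 24*y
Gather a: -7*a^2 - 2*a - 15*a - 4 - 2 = -7*a^2 - 17*a - 6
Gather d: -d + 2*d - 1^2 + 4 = d + 3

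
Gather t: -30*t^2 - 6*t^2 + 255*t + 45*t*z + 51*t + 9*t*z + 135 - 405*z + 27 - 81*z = -36*t^2 + t*(54*z + 306) - 486*z + 162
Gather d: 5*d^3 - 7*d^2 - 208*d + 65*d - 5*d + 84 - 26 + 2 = 5*d^3 - 7*d^2 - 148*d + 60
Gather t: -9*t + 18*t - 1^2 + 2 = 9*t + 1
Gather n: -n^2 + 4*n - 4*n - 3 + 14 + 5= 16 - n^2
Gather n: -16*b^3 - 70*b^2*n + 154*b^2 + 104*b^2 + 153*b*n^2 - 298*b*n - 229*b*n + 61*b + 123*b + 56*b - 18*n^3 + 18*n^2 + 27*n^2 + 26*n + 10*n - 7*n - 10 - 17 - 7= -16*b^3 + 258*b^2 + 240*b - 18*n^3 + n^2*(153*b + 45) + n*(-70*b^2 - 527*b + 29) - 34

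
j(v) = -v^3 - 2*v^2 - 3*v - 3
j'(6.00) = -135.00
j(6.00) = -309.00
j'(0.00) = -3.00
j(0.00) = -3.00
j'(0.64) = -6.79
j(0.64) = -6.00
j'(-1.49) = -3.70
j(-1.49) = 0.34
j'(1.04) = -10.40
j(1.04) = -9.41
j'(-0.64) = -1.67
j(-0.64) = -1.64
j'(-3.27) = -22.00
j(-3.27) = 20.39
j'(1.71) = -18.61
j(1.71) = -18.98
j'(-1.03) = -2.06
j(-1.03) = -0.94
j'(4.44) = -79.90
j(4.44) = -143.28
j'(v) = -3*v^2 - 4*v - 3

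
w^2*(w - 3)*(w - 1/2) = w^4 - 7*w^3/2 + 3*w^2/2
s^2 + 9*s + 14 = (s + 2)*(s + 7)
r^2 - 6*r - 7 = (r - 7)*(r + 1)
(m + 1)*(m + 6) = m^2 + 7*m + 6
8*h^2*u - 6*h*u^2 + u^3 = u*(-4*h + u)*(-2*h + u)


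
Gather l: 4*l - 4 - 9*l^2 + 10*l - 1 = -9*l^2 + 14*l - 5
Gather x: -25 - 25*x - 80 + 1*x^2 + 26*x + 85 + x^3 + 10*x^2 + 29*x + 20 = x^3 + 11*x^2 + 30*x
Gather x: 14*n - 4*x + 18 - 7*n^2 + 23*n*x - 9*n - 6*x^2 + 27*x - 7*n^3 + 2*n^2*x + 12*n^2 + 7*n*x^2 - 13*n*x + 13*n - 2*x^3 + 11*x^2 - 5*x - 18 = -7*n^3 + 5*n^2 + 18*n - 2*x^3 + x^2*(7*n + 5) + x*(2*n^2 + 10*n + 18)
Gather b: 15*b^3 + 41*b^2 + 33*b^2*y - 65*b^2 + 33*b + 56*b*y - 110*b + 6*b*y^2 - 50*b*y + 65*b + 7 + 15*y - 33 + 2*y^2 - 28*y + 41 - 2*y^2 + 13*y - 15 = 15*b^3 + b^2*(33*y - 24) + b*(6*y^2 + 6*y - 12)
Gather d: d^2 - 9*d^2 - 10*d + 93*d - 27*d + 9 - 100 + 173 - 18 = -8*d^2 + 56*d + 64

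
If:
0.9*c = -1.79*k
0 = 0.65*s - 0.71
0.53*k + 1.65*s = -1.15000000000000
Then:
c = 11.08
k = -5.57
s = 1.09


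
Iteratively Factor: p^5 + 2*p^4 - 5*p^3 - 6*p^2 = (p)*(p^4 + 2*p^3 - 5*p^2 - 6*p) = p*(p + 3)*(p^3 - p^2 - 2*p) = p*(p - 2)*(p + 3)*(p^2 + p) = p*(p - 2)*(p + 1)*(p + 3)*(p)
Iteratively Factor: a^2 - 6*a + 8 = (a - 2)*(a - 4)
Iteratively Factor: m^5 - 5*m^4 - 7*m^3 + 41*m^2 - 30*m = (m)*(m^4 - 5*m^3 - 7*m^2 + 41*m - 30) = m*(m - 2)*(m^3 - 3*m^2 - 13*m + 15) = m*(m - 2)*(m + 3)*(m^2 - 6*m + 5) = m*(m - 2)*(m - 1)*(m + 3)*(m - 5)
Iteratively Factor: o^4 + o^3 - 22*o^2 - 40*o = (o)*(o^3 + o^2 - 22*o - 40) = o*(o + 4)*(o^2 - 3*o - 10) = o*(o + 2)*(o + 4)*(o - 5)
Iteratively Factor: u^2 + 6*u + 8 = (u + 4)*(u + 2)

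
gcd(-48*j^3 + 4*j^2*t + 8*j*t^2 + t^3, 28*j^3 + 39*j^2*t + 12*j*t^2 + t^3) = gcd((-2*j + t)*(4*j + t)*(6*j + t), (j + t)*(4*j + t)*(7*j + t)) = 4*j + t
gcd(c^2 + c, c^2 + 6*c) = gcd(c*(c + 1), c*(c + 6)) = c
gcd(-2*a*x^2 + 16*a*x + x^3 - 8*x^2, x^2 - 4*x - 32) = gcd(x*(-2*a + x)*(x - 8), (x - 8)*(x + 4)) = x - 8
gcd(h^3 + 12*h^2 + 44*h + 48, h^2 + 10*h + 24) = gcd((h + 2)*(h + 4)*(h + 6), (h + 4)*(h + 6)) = h^2 + 10*h + 24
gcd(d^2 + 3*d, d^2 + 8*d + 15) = d + 3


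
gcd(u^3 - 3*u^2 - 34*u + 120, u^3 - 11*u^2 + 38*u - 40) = u^2 - 9*u + 20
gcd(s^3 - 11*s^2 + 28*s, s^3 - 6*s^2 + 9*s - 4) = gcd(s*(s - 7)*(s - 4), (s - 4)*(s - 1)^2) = s - 4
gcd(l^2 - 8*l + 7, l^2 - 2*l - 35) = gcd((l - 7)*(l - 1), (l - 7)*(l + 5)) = l - 7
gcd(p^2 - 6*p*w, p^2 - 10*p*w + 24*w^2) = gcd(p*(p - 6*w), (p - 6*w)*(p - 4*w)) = p - 6*w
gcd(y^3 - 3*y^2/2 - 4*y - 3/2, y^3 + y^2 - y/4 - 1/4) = y^2 + 3*y/2 + 1/2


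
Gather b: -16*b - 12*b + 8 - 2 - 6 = -28*b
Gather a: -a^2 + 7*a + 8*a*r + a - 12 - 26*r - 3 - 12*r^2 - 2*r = -a^2 + a*(8*r + 8) - 12*r^2 - 28*r - 15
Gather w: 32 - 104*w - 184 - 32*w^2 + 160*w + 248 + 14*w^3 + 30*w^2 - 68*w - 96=14*w^3 - 2*w^2 - 12*w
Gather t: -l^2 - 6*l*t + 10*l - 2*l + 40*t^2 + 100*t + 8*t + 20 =-l^2 + 8*l + 40*t^2 + t*(108 - 6*l) + 20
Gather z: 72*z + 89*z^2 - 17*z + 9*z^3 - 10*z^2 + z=9*z^3 + 79*z^2 + 56*z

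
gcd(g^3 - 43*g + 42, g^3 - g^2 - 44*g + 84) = g^2 + g - 42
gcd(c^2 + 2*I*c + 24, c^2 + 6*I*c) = c + 6*I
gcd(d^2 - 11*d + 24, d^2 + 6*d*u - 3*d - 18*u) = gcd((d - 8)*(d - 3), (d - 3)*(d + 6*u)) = d - 3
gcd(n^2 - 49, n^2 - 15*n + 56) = n - 7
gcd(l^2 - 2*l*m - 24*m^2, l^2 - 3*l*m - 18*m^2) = l - 6*m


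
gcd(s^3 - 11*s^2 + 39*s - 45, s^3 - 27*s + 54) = s^2 - 6*s + 9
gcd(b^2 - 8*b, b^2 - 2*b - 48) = b - 8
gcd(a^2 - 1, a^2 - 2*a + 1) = a - 1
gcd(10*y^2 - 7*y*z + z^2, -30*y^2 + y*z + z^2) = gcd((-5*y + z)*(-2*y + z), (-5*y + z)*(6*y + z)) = 5*y - z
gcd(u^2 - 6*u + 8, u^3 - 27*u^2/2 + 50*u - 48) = u - 4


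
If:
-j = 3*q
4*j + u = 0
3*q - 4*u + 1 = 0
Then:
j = -1/15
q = 1/45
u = 4/15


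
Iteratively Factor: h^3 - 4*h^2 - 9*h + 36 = (h - 4)*(h^2 - 9) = (h - 4)*(h - 3)*(h + 3)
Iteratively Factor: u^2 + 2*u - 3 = (u + 3)*(u - 1)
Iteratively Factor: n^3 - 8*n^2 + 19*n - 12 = (n - 1)*(n^2 - 7*n + 12) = (n - 4)*(n - 1)*(n - 3)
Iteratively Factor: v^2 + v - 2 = (v - 1)*(v + 2)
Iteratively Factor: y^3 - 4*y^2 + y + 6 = (y - 3)*(y^2 - y - 2) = (y - 3)*(y + 1)*(y - 2)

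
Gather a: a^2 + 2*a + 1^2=a^2 + 2*a + 1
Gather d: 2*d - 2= 2*d - 2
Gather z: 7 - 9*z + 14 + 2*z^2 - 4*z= 2*z^2 - 13*z + 21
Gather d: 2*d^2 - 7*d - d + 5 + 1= 2*d^2 - 8*d + 6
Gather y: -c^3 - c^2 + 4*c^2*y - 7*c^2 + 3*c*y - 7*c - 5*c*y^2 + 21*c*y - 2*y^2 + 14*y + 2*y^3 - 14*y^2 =-c^3 - 8*c^2 - 7*c + 2*y^3 + y^2*(-5*c - 16) + y*(4*c^2 + 24*c + 14)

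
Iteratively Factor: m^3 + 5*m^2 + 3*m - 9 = (m + 3)*(m^2 + 2*m - 3) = (m - 1)*(m + 3)*(m + 3)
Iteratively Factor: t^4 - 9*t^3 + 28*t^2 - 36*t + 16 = (t - 4)*(t^3 - 5*t^2 + 8*t - 4) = (t - 4)*(t - 1)*(t^2 - 4*t + 4) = (t - 4)*(t - 2)*(t - 1)*(t - 2)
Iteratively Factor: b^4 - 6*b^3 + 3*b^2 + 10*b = (b - 2)*(b^3 - 4*b^2 - 5*b) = (b - 5)*(b - 2)*(b^2 + b) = (b - 5)*(b - 2)*(b + 1)*(b)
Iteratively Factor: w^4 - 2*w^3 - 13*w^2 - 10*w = (w + 1)*(w^3 - 3*w^2 - 10*w) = (w - 5)*(w + 1)*(w^2 + 2*w) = w*(w - 5)*(w + 1)*(w + 2)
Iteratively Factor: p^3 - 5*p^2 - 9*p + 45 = (p + 3)*(p^2 - 8*p + 15) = (p - 5)*(p + 3)*(p - 3)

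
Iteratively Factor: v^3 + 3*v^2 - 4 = (v + 2)*(v^2 + v - 2) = (v - 1)*(v + 2)*(v + 2)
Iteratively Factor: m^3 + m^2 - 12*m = (m - 3)*(m^2 + 4*m) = (m - 3)*(m + 4)*(m)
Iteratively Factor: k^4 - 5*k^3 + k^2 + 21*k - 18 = (k - 3)*(k^3 - 2*k^2 - 5*k + 6) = (k - 3)^2*(k^2 + k - 2) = (k - 3)^2*(k + 2)*(k - 1)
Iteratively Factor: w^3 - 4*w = (w + 2)*(w^2 - 2*w) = w*(w + 2)*(w - 2)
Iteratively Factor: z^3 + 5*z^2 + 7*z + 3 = (z + 1)*(z^2 + 4*z + 3) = (z + 1)*(z + 3)*(z + 1)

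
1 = 1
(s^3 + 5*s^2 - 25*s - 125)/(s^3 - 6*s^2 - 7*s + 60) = (s^2 + 10*s + 25)/(s^2 - s - 12)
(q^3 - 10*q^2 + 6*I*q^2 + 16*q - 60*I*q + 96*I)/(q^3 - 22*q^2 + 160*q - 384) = (q^2 + q*(-2 + 6*I) - 12*I)/(q^2 - 14*q + 48)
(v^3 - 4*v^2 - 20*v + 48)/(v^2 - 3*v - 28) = (v^2 - 8*v + 12)/(v - 7)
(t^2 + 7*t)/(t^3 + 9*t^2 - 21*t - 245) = t/(t^2 + 2*t - 35)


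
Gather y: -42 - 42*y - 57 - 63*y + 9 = -105*y - 90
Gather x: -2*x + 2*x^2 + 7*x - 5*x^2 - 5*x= -3*x^2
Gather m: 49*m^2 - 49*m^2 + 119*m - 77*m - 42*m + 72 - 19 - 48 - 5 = 0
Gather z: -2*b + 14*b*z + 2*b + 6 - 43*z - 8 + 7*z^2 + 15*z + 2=7*z^2 + z*(14*b - 28)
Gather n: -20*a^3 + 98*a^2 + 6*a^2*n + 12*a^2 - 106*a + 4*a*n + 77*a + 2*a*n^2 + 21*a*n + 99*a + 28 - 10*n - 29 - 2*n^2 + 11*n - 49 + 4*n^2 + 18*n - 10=-20*a^3 + 110*a^2 + 70*a + n^2*(2*a + 2) + n*(6*a^2 + 25*a + 19) - 60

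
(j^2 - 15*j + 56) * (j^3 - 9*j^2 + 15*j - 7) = j^5 - 24*j^4 + 206*j^3 - 736*j^2 + 945*j - 392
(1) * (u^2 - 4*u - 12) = u^2 - 4*u - 12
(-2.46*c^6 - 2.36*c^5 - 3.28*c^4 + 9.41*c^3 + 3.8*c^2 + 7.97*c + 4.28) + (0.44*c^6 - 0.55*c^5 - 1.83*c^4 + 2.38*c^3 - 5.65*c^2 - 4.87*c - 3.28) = -2.02*c^6 - 2.91*c^5 - 5.11*c^4 + 11.79*c^3 - 1.85*c^2 + 3.1*c + 1.0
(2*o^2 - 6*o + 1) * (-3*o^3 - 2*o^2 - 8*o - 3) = -6*o^5 + 14*o^4 - 7*o^3 + 40*o^2 + 10*o - 3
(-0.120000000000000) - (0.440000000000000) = -0.560000000000000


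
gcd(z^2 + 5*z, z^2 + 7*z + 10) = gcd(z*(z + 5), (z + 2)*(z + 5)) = z + 5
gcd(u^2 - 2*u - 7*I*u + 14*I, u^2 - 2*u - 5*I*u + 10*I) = u - 2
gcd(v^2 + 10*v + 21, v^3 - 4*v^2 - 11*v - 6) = 1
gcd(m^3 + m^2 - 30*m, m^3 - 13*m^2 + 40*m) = m^2 - 5*m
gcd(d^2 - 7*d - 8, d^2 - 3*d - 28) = 1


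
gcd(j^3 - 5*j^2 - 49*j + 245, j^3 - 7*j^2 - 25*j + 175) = j^2 - 12*j + 35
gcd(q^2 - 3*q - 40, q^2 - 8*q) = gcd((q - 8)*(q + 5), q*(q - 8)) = q - 8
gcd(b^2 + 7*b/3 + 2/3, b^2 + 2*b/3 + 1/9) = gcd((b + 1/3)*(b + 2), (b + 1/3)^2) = b + 1/3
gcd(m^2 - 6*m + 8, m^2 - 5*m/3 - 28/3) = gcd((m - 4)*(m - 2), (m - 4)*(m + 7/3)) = m - 4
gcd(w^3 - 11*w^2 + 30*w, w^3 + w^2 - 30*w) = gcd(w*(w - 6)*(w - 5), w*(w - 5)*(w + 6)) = w^2 - 5*w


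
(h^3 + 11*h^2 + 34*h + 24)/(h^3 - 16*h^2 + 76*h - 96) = (h^3 + 11*h^2 + 34*h + 24)/(h^3 - 16*h^2 + 76*h - 96)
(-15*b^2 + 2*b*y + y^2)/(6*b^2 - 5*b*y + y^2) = (5*b + y)/(-2*b + y)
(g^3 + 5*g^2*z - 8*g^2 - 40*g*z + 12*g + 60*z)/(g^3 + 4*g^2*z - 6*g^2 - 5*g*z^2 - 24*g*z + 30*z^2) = (2 - g)/(-g + z)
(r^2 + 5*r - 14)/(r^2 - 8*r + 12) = (r + 7)/(r - 6)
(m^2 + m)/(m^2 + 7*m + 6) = m/(m + 6)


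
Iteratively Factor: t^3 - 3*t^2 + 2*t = (t)*(t^2 - 3*t + 2) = t*(t - 1)*(t - 2)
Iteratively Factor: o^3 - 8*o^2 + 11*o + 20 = (o + 1)*(o^2 - 9*o + 20) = (o - 5)*(o + 1)*(o - 4)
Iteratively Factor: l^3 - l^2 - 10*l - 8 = (l + 2)*(l^2 - 3*l - 4) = (l - 4)*(l + 2)*(l + 1)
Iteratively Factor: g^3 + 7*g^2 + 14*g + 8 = (g + 1)*(g^2 + 6*g + 8) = (g + 1)*(g + 4)*(g + 2)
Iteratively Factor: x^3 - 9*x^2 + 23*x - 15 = (x - 1)*(x^2 - 8*x + 15) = (x - 5)*(x - 1)*(x - 3)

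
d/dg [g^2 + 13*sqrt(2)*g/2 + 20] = 2*g + 13*sqrt(2)/2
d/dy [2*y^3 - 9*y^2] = 6*y*(y - 3)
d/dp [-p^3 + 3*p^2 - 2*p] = -3*p^2 + 6*p - 2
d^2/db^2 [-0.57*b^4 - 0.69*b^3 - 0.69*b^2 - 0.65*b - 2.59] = -6.84*b^2 - 4.14*b - 1.38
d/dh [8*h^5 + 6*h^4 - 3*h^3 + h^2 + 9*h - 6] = 40*h^4 + 24*h^3 - 9*h^2 + 2*h + 9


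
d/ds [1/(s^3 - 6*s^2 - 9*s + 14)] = 3*(-s^2 + 4*s + 3)/(s^3 - 6*s^2 - 9*s + 14)^2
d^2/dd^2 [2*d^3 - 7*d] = 12*d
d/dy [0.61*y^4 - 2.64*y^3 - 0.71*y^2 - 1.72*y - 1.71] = 2.44*y^3 - 7.92*y^2 - 1.42*y - 1.72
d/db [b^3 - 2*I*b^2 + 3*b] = 3*b^2 - 4*I*b + 3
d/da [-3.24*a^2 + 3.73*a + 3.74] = 3.73 - 6.48*a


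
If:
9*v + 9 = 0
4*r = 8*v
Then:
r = -2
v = -1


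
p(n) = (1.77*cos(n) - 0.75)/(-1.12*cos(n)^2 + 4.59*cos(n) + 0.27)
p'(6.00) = 0.09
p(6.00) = 0.26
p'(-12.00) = -0.19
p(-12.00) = 0.22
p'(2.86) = -0.08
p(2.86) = 0.47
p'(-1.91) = 2.32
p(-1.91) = 0.97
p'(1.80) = -6.22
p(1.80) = 1.39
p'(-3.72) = -0.19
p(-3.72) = 0.51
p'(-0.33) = 0.10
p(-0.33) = 0.26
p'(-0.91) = 0.40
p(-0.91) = 0.13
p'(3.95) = 0.37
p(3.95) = 0.57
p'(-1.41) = 3.84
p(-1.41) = -0.48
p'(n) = (-2.24*sin(n)*cos(n) + 4.59*sin(n))*(1.77*cos(n) - 0.75)/(-1.12*cos(n)^2 + 4.59*cos(n) + 0.27)^2 - 1.77*sin(n)/(-1.12*cos(n)^2 + 4.59*cos(n) + 0.27) = (-1.9824*cos(n)^2 + 1.68*cos(n) - 3.9204)*sin(n)/(1.2544*cos(n)^4 - 10.2816*cos(n)^3 + 20.4633*cos(n)^2 + 2.4786*cos(n) + 0.0729)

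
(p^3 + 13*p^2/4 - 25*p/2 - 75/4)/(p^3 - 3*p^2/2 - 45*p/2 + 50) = (4*p^2 - 7*p - 15)/(2*(2*p^2 - 13*p + 20))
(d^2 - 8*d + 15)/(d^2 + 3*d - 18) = (d - 5)/(d + 6)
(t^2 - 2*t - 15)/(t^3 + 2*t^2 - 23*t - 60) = 1/(t + 4)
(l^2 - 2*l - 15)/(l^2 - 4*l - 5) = (l + 3)/(l + 1)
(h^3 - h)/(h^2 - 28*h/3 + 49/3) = 3*h*(h^2 - 1)/(3*h^2 - 28*h + 49)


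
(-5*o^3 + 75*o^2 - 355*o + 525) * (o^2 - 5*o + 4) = -5*o^5 + 100*o^4 - 750*o^3 + 2600*o^2 - 4045*o + 2100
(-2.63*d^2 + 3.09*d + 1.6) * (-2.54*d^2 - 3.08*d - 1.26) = 6.6802*d^4 + 0.251800000000001*d^3 - 10.2674*d^2 - 8.8214*d - 2.016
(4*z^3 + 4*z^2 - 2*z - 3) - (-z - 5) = 4*z^3 + 4*z^2 - z + 2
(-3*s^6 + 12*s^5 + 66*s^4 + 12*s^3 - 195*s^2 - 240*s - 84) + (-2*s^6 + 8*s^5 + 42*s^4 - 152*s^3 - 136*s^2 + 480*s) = -5*s^6 + 20*s^5 + 108*s^4 - 140*s^3 - 331*s^2 + 240*s - 84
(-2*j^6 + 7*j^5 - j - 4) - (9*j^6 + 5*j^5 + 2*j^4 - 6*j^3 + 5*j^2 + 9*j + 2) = -11*j^6 + 2*j^5 - 2*j^4 + 6*j^3 - 5*j^2 - 10*j - 6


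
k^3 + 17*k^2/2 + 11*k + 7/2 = (k + 1/2)*(k + 1)*(k + 7)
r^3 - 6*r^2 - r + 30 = (r - 5)*(r - 3)*(r + 2)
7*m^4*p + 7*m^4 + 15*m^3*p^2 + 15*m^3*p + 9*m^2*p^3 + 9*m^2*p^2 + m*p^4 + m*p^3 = (m + p)^2*(7*m + p)*(m*p + m)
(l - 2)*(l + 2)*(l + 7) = l^3 + 7*l^2 - 4*l - 28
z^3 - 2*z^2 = z^2*(z - 2)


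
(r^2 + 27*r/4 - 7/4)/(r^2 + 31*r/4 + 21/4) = (4*r - 1)/(4*r + 3)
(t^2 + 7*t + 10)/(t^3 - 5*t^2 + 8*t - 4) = (t^2 + 7*t + 10)/(t^3 - 5*t^2 + 8*t - 4)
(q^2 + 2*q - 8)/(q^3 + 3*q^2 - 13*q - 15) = (q^2 + 2*q - 8)/(q^3 + 3*q^2 - 13*q - 15)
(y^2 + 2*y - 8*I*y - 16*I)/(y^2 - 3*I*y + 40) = (y + 2)/(y + 5*I)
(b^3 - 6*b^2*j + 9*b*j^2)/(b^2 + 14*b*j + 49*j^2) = b*(b^2 - 6*b*j + 9*j^2)/(b^2 + 14*b*j + 49*j^2)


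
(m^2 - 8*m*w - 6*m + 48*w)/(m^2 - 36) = (m - 8*w)/(m + 6)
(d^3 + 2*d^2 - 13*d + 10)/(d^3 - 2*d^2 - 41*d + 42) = (d^2 + 3*d - 10)/(d^2 - d - 42)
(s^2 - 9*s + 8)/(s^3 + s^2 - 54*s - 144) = (s - 1)/(s^2 + 9*s + 18)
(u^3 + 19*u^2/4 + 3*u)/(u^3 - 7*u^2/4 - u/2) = (4*u^2 + 19*u + 12)/(4*u^2 - 7*u - 2)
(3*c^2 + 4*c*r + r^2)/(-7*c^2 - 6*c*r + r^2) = (3*c + r)/(-7*c + r)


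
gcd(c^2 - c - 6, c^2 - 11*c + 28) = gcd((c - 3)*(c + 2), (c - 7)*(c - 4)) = 1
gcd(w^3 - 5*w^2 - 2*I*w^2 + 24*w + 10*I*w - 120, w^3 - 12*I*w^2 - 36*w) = w - 6*I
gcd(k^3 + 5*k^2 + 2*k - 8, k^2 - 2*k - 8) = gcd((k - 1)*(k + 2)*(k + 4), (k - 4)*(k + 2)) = k + 2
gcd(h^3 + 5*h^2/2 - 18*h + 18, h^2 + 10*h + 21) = 1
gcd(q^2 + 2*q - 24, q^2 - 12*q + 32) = q - 4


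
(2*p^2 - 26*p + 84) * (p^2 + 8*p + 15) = 2*p^4 - 10*p^3 - 94*p^2 + 282*p + 1260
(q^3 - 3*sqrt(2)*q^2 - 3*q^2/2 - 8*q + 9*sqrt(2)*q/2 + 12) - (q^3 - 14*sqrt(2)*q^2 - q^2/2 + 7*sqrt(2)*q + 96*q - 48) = -q^2 + 11*sqrt(2)*q^2 - 104*q - 5*sqrt(2)*q/2 + 60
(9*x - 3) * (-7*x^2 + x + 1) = -63*x^3 + 30*x^2 + 6*x - 3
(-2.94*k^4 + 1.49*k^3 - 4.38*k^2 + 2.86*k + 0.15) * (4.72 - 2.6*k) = 7.644*k^5 - 17.7508*k^4 + 18.4208*k^3 - 28.1096*k^2 + 13.1092*k + 0.708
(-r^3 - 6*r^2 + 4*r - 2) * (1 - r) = r^4 + 5*r^3 - 10*r^2 + 6*r - 2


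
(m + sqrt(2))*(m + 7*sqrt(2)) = m^2 + 8*sqrt(2)*m + 14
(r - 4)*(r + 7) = r^2 + 3*r - 28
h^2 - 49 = (h - 7)*(h + 7)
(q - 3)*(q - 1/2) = q^2 - 7*q/2 + 3/2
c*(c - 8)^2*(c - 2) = c^4 - 18*c^3 + 96*c^2 - 128*c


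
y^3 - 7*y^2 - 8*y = y*(y - 8)*(y + 1)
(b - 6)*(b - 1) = b^2 - 7*b + 6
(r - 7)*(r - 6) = r^2 - 13*r + 42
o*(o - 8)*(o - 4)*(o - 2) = o^4 - 14*o^3 + 56*o^2 - 64*o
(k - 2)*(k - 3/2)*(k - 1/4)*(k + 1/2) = k^4 - 13*k^3/4 + 2*k^2 + 19*k/16 - 3/8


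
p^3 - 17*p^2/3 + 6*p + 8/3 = (p - 4)*(p - 2)*(p + 1/3)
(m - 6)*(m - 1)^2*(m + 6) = m^4 - 2*m^3 - 35*m^2 + 72*m - 36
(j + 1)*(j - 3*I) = j^2 + j - 3*I*j - 3*I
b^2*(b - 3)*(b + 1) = b^4 - 2*b^3 - 3*b^2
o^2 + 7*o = o*(o + 7)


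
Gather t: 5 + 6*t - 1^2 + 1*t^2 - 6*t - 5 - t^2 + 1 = 0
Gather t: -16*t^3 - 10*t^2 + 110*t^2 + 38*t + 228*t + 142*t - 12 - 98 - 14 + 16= -16*t^3 + 100*t^2 + 408*t - 108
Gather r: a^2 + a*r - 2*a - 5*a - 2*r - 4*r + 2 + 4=a^2 - 7*a + r*(a - 6) + 6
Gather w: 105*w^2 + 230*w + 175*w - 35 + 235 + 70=105*w^2 + 405*w + 270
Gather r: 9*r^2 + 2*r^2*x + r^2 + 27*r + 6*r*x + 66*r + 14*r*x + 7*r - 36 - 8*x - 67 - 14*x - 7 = r^2*(2*x + 10) + r*(20*x + 100) - 22*x - 110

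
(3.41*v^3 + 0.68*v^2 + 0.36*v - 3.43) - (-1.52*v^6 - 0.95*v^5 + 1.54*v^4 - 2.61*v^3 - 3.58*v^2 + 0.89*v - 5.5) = 1.52*v^6 + 0.95*v^5 - 1.54*v^4 + 6.02*v^3 + 4.26*v^2 - 0.53*v + 2.07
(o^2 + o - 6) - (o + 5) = o^2 - 11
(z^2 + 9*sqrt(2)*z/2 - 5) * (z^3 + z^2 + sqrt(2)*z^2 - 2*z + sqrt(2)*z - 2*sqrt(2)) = z^5 + z^4 + 11*sqrt(2)*z^4/2 + 2*z^3 + 11*sqrt(2)*z^3/2 - 16*sqrt(2)*z^2 + 4*z^2 - 8*z - 5*sqrt(2)*z + 10*sqrt(2)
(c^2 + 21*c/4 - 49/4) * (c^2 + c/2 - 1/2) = c^4 + 23*c^3/4 - 81*c^2/8 - 35*c/4 + 49/8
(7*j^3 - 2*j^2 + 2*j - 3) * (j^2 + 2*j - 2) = 7*j^5 + 12*j^4 - 16*j^3 + 5*j^2 - 10*j + 6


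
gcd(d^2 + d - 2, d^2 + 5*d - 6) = d - 1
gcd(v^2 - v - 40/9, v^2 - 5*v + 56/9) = v - 8/3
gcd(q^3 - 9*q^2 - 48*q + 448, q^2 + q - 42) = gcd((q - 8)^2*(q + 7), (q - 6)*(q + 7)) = q + 7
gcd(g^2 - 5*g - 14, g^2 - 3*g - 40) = 1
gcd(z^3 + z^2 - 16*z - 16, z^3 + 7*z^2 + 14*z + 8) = z^2 + 5*z + 4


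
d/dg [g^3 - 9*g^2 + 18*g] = 3*g^2 - 18*g + 18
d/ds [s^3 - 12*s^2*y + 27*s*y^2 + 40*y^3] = 3*s^2 - 24*s*y + 27*y^2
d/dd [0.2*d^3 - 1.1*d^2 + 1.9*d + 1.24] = 0.6*d^2 - 2.2*d + 1.9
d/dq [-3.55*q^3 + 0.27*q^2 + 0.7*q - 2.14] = -10.65*q^2 + 0.54*q + 0.7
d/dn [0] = 0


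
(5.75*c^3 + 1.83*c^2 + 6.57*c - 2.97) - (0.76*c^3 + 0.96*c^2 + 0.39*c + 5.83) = 4.99*c^3 + 0.87*c^2 + 6.18*c - 8.8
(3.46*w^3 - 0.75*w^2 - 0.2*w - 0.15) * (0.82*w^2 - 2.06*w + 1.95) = 2.8372*w^5 - 7.7426*w^4 + 8.128*w^3 - 1.1735*w^2 - 0.081*w - 0.2925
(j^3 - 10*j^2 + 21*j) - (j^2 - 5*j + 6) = j^3 - 11*j^2 + 26*j - 6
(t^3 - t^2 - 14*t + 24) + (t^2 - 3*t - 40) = t^3 - 17*t - 16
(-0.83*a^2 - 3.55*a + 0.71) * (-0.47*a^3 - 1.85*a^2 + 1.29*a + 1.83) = 0.3901*a^5 + 3.204*a^4 + 5.1631*a^3 - 7.4119*a^2 - 5.5806*a + 1.2993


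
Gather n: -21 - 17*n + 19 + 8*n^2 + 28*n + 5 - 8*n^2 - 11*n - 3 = 0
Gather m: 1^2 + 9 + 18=28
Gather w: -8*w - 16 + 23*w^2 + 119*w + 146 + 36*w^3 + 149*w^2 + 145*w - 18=36*w^3 + 172*w^2 + 256*w + 112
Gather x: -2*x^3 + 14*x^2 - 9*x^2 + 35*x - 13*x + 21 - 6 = -2*x^3 + 5*x^2 + 22*x + 15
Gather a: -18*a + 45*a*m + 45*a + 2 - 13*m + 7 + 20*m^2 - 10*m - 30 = a*(45*m + 27) + 20*m^2 - 23*m - 21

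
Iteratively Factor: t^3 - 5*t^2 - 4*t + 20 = (t - 5)*(t^2 - 4) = (t - 5)*(t - 2)*(t + 2)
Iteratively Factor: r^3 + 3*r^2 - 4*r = (r + 4)*(r^2 - r) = (r - 1)*(r + 4)*(r)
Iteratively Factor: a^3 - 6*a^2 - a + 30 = (a - 3)*(a^2 - 3*a - 10) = (a - 5)*(a - 3)*(a + 2)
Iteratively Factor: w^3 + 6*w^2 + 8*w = (w + 2)*(w^2 + 4*w) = (w + 2)*(w + 4)*(w)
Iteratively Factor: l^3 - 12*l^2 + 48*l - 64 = (l - 4)*(l^2 - 8*l + 16) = (l - 4)^2*(l - 4)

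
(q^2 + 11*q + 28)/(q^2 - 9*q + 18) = (q^2 + 11*q + 28)/(q^2 - 9*q + 18)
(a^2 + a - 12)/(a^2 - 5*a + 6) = (a + 4)/(a - 2)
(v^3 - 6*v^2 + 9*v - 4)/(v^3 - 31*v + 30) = (v^2 - 5*v + 4)/(v^2 + v - 30)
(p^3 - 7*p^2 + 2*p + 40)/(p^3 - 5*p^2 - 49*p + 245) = (p^2 - 2*p - 8)/(p^2 - 49)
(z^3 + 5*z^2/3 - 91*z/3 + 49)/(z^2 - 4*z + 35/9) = 3*(z^2 + 4*z - 21)/(3*z - 5)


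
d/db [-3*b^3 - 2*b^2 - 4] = b*(-9*b - 4)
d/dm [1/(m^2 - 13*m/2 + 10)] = 2*(13 - 4*m)/(2*m^2 - 13*m + 20)^2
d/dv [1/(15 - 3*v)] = 1/(3*(v - 5)^2)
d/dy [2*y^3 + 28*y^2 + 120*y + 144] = 6*y^2 + 56*y + 120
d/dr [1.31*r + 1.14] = 1.31000000000000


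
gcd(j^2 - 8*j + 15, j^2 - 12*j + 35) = j - 5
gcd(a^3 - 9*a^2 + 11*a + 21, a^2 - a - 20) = 1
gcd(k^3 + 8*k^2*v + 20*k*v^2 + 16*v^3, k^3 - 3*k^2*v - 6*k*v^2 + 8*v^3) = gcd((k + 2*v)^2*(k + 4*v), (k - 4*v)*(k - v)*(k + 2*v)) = k + 2*v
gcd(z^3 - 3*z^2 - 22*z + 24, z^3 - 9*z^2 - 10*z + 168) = z^2 - 2*z - 24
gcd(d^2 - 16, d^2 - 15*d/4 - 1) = d - 4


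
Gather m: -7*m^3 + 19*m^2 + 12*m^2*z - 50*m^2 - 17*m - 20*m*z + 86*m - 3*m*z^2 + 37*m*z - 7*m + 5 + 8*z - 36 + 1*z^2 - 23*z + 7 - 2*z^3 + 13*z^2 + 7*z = -7*m^3 + m^2*(12*z - 31) + m*(-3*z^2 + 17*z + 62) - 2*z^3 + 14*z^2 - 8*z - 24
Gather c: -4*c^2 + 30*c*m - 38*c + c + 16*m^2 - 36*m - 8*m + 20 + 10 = -4*c^2 + c*(30*m - 37) + 16*m^2 - 44*m + 30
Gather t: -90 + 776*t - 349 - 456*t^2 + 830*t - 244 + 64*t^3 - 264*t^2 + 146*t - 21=64*t^3 - 720*t^2 + 1752*t - 704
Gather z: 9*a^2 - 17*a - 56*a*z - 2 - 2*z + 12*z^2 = 9*a^2 - 17*a + 12*z^2 + z*(-56*a - 2) - 2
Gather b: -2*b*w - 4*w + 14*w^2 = -2*b*w + 14*w^2 - 4*w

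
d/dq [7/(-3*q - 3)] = 7/(3*(q + 1)^2)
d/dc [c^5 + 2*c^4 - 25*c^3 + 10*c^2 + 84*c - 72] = 5*c^4 + 8*c^3 - 75*c^2 + 20*c + 84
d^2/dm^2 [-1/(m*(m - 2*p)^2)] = 2*(-3*m^2 - 2*m*(m - 2*p) - (m - 2*p)^2)/(m^3*(m - 2*p)^4)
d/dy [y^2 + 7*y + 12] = 2*y + 7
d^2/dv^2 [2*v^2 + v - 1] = 4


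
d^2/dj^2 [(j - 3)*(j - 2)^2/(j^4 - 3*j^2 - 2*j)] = 2*(j^4 - 17*j^3 + 36*j^2 + 24*j + 6)/(j^3*(j^4 + 4*j^3 + 6*j^2 + 4*j + 1))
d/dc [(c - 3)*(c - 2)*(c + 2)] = 3*c^2 - 6*c - 4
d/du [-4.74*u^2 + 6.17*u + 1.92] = 6.17 - 9.48*u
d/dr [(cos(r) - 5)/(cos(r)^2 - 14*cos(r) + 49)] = (cos(r) - 3)*sin(r)/(cos(r) - 7)^3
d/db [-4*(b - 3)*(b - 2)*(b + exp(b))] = -4*b^2*exp(b) - 12*b^2 + 12*b*exp(b) + 40*b - 4*exp(b) - 24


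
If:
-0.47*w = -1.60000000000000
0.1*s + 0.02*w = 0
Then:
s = -0.68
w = 3.40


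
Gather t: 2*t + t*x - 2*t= t*x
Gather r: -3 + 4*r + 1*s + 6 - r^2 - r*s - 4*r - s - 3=-r^2 - r*s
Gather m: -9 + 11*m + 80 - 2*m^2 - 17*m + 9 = -2*m^2 - 6*m + 80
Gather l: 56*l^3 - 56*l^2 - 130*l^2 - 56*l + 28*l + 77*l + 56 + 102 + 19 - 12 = 56*l^3 - 186*l^2 + 49*l + 165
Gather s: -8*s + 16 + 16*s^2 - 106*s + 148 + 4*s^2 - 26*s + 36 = 20*s^2 - 140*s + 200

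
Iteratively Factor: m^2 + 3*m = (m + 3)*(m)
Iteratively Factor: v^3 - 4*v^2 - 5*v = (v + 1)*(v^2 - 5*v) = v*(v + 1)*(v - 5)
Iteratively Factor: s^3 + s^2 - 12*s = (s + 4)*(s^2 - 3*s) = s*(s + 4)*(s - 3)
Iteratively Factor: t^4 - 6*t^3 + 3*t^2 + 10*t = (t)*(t^3 - 6*t^2 + 3*t + 10) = t*(t + 1)*(t^2 - 7*t + 10) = t*(t - 2)*(t + 1)*(t - 5)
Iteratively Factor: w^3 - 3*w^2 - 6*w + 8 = (w - 4)*(w^2 + w - 2) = (w - 4)*(w + 2)*(w - 1)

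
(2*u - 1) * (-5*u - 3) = -10*u^2 - u + 3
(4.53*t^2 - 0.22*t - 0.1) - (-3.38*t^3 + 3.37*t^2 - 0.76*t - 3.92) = 3.38*t^3 + 1.16*t^2 + 0.54*t + 3.82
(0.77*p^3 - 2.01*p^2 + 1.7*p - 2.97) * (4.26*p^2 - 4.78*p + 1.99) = 3.2802*p^5 - 12.2432*p^4 + 18.3821*p^3 - 24.7781*p^2 + 17.5796*p - 5.9103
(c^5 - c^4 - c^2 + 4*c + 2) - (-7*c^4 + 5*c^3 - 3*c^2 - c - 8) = c^5 + 6*c^4 - 5*c^3 + 2*c^2 + 5*c + 10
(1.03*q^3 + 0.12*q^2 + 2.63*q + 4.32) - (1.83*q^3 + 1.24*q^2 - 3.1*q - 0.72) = -0.8*q^3 - 1.12*q^2 + 5.73*q + 5.04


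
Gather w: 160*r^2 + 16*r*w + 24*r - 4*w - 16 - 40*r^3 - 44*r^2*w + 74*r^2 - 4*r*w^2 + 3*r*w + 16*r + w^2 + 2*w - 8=-40*r^3 + 234*r^2 + 40*r + w^2*(1 - 4*r) + w*(-44*r^2 + 19*r - 2) - 24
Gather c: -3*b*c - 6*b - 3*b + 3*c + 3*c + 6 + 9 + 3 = -9*b + c*(6 - 3*b) + 18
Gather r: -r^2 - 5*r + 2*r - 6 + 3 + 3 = -r^2 - 3*r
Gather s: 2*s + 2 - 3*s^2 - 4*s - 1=-3*s^2 - 2*s + 1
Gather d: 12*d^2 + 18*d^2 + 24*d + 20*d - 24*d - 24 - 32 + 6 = 30*d^2 + 20*d - 50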